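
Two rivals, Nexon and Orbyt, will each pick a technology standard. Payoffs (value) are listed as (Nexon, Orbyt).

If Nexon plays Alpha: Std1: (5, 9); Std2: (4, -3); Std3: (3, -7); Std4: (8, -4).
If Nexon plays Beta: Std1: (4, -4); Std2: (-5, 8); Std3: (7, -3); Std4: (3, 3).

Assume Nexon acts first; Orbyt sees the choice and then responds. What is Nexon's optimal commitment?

Solve by backward induction (Nexon leads).
- Alpha: Orbyt compares 9, -3, -7, -4 and picks Std1; Nexon would get 5.
- Beta: Orbyt compares -4, 8, -3, 3 and picks Std2; Nexon would get -5.
Among 5, -5, the best is 5 at Alpha. Subgame-perfect outcome: (Alpha, Std1) with payoffs (5, 9).

Alpha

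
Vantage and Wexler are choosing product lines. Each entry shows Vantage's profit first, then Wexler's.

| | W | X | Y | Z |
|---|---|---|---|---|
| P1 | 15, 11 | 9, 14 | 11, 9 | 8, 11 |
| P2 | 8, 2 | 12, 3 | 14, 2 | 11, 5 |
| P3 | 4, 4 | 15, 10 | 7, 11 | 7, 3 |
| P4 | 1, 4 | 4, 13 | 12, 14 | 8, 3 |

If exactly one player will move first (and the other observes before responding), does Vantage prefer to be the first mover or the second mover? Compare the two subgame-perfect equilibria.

If Vantage leads: Wexler's best replies are P1→X, P2→Z, P3→Y, P4→Y; Vantage's induced payoffs 9, 11, 7, 12; outcome (P4, Y), payoffs (12, 14).
If Wexler leads: Vantage's best replies are W→P1, X→P3, Y→P2, Z→P2; Wexler's induced payoffs 11, 10, 2, 5; outcome (P1, W), payoffs (15, 11).
Vantage gets 12 moving first and 15 moving second, so Vantage prefers to move second.

second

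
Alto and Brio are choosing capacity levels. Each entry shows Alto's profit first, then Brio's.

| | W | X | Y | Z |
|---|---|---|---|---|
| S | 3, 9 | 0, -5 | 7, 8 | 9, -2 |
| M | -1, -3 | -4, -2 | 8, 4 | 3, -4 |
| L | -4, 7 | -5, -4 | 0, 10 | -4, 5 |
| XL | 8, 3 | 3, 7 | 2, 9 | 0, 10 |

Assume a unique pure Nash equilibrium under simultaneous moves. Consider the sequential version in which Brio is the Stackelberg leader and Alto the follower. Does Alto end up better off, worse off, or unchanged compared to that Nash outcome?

worse off

Work backward from Alto's decision.
- W: Alto compares 3, -1, -4, 8 and picks XL; Brio would get 3.
- X: Alto compares 0, -4, -5, 3 and picks XL; Brio would get 7.
- Y: Alto compares 7, 8, 0, 2 and picks M; Brio would get 4.
- Z: Alto compares 9, 3, -4, 0 and picks S; Brio would get -2.
Among 3, 7, 4, -2, the best is 7 at X. Subgame-perfect outcome: (XL, X) with payoffs (3, 7).
For the simultaneous game, intersect best replies.
Alto's best replies: W→XL; X→XL; Y→M; Z→S.
Brio's best replies: S→W; M→Y; L→Y; XL→Z.
Only (M, Y) has each player best-responding; Nash payoffs (8, 4).
Alto earns 3 sequentially versus 8 at the Nash outcome: worse off.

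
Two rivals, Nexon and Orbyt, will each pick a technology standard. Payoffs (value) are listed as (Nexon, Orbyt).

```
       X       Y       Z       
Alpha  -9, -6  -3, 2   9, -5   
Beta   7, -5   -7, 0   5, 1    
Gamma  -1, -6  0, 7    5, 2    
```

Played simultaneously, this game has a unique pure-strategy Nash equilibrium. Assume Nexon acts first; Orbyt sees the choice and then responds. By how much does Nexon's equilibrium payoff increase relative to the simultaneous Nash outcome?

Work backward from Orbyt's decision.
- Alpha: Orbyt compares -6, 2, -5 and picks Y; Nexon would get -3.
- Beta: Orbyt compares -5, 0, 1 and picks Z; Nexon would get 5.
- Gamma: Orbyt compares -6, 7, 2 and picks Y; Nexon would get 0.
Nexon's induced payoffs are -3, 5, 0, so Nexon commits to Beta. Subgame-perfect outcome: (Beta, Z) with payoffs (5, 1).
Under simultaneous play:
Nexon's best replies: X→Beta; Y→Gamma; Z→Alpha.
Orbyt's best replies: Alpha→Y; Beta→Z; Gamma→Y.
Only (Gamma, Y) has each player best-responding; Nash payoffs (0, 7).
Nexon's commitment gain: 5 − 0 = 5.

5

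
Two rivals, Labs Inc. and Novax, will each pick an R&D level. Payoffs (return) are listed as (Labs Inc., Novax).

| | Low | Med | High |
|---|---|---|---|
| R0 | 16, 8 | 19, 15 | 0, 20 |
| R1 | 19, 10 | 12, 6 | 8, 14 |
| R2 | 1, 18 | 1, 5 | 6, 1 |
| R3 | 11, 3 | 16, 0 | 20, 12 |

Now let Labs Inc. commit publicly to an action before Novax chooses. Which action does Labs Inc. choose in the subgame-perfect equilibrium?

R3

Solve by backward induction (Labs Inc. leads).
- R0: BR = High, leader payoff 0.
- R1: BR = High, leader payoff 8.
- R2: BR = Low, leader payoff 1.
- R3: BR = High, leader payoff 20.
Labs Inc.'s induced payoffs are 0, 8, 1, 20, so Labs Inc. commits to R3. Subgame-perfect outcome: (R3, High) with payoffs (20, 12).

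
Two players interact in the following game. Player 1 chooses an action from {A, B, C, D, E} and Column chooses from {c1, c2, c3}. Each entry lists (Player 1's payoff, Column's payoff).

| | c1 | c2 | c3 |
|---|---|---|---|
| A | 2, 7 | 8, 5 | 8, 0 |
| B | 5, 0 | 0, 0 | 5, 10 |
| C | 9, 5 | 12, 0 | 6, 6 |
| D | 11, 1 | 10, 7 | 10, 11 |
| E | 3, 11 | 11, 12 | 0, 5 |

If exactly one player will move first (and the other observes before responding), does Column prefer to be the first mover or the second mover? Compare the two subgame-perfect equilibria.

If Player 1 leads: Column's best replies are A→c1, B→c3, C→c3, D→c3, E→c2; Player 1's induced payoffs 2, 5, 6, 10, 11; outcome (E, c2), payoffs (11, 12).
If Column leads: Player 1's best replies are c1→D, c2→C, c3→D; Column's induced payoffs 1, 0, 11; outcome (D, c3), payoffs (10, 11).
Column gets 11 moving first and 12 moving second, so Column prefers to move second.

second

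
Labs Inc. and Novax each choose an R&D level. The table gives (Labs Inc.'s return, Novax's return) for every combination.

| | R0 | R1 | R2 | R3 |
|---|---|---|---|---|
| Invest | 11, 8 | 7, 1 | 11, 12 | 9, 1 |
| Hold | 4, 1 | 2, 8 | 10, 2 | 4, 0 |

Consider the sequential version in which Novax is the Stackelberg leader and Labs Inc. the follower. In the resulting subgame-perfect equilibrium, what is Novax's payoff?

Solve by backward induction (Novax leads).
- R0: Labs Inc. compares 11, 4 and picks Invest; Novax would get 8.
- R1: Labs Inc. compares 7, 2 and picks Invest; Novax would get 1.
- R2: Labs Inc. compares 11, 10 and picks Invest; Novax would get 12.
- R3: Labs Inc. compares 9, 4 and picks Invest; Novax would get 1.
Novax's induced payoffs are 8, 1, 12, 1, so Novax commits to R2. Subgame-perfect outcome: (Invest, R2) with payoffs (11, 12).

12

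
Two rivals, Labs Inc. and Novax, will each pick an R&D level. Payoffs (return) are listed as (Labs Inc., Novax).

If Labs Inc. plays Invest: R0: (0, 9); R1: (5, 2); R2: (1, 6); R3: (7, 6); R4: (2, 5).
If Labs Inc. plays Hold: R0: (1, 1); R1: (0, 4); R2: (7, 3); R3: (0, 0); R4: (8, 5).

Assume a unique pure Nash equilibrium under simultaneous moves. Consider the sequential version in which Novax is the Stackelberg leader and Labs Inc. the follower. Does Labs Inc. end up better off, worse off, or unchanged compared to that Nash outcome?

Work backward from Labs Inc.'s decision.
- R0: Labs Inc. compares 0, 1 and picks Hold; Novax would get 1.
- R1: Labs Inc. compares 5, 0 and picks Invest; Novax would get 2.
- R2: Labs Inc. compares 1, 7 and picks Hold; Novax would get 3.
- R3: Labs Inc. compares 7, 0 and picks Invest; Novax would get 6.
- R4: Labs Inc. compares 2, 8 and picks Hold; Novax would get 5.
Among 1, 2, 3, 6, 5, the best is 6 at R3. Subgame-perfect outcome: (Invest, R3) with payoffs (7, 6).
Now find the simultaneous Nash equilibrium.
Labs Inc.'s best replies: R0→Hold; R1→Invest; R2→Hold; R3→Invest; R4→Hold.
Novax's best replies: Invest→R0; Hold→R4.
The unique mutual best reply is (Hold, R4), giving (8, 5).
Labs Inc. earns 7 sequentially versus 8 at the Nash outcome: worse off.

worse off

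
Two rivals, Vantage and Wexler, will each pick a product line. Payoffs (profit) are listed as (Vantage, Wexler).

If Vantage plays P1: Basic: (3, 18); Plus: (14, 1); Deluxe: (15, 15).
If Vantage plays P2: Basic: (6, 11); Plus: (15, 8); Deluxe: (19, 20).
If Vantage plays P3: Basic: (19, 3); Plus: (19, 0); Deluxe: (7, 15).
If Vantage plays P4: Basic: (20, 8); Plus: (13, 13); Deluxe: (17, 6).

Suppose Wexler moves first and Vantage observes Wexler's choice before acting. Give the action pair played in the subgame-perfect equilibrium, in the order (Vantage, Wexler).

Backward induction with Wexler moving first.
- Basic → Vantage plays P4 (best of 3, 6, 19, 20); Wexler gets 8.
- Plus → Vantage plays P3 (best of 14, 15, 19, 13); Wexler gets 0.
- Deluxe → Vantage plays P2 (best of 15, 19, 7, 17); Wexler gets 20.
Maximizing over 8, 0, 20, Wexler chooses Deluxe. Subgame-perfect outcome: (P2, Deluxe) with payoffs (19, 20).

(P2, Deluxe)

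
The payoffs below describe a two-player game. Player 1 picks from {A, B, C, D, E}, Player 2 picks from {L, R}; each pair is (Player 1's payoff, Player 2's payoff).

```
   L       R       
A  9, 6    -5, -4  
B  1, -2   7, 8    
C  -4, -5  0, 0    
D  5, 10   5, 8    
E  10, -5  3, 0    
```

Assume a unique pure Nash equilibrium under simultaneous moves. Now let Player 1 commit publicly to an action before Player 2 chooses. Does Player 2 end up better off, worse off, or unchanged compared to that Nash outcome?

Backward induction with Player 1 moving first.
- A: BR = L, leader payoff 9.
- B: BR = R, leader payoff 7.
- C: BR = R, leader payoff 0.
- D: BR = L, leader payoff 5.
- E: BR = R, leader payoff 3.
Among 9, 7, 0, 5, 3, the best is 9 at A. Subgame-perfect outcome: (A, L) with payoffs (9, 6).
Under simultaneous play:
Player 1's best replies: L→E; R→B.
Player 2's best replies: A→L; B→R; C→R; D→L; E→R.
Only (B, R) has each player best-responding; Nash payoffs (7, 8).
Player 2 earns 6 sequentially versus 8 at the Nash outcome: worse off.

worse off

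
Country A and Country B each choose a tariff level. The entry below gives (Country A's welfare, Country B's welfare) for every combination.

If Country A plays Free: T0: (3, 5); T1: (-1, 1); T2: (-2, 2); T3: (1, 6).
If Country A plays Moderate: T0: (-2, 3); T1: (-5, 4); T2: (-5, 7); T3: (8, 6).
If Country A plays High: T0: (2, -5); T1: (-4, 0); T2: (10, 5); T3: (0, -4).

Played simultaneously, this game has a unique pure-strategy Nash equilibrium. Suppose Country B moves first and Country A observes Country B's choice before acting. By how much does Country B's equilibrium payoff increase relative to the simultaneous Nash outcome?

1

Backward induction with Country B moving first.
- T0: BR = Free, leader payoff 5.
- T1: BR = Free, leader payoff 1.
- T2: BR = High, leader payoff 5.
- T3: BR = Moderate, leader payoff 6.
Maximizing over 5, 1, 5, 6, Country B chooses T3. Subgame-perfect outcome: (Moderate, T3) with payoffs (8, 6).
Now find the simultaneous Nash equilibrium.
Country A's best replies: T0→Free; T1→Free; T2→High; T3→Moderate.
Country B's best replies: Free→T3; Moderate→T2; High→T2.
Only (High, T2) has each player best-responding; Nash payoffs (10, 5).
Country B's commitment gain: 6 − 5 = 1.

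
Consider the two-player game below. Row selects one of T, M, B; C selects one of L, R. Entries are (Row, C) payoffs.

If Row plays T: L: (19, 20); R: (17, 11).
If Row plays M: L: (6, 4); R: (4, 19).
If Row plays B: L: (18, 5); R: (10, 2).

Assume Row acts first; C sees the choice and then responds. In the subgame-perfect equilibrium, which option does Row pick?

T

Solve by backward induction (Row leads).
- T: C compares 20, 11 and picks L; Row would get 19.
- M: C compares 4, 19 and picks R; Row would get 4.
- B: C compares 5, 2 and picks L; Row would get 18.
Maximizing over 19, 4, 18, Row chooses T. Subgame-perfect outcome: (T, L) with payoffs (19, 20).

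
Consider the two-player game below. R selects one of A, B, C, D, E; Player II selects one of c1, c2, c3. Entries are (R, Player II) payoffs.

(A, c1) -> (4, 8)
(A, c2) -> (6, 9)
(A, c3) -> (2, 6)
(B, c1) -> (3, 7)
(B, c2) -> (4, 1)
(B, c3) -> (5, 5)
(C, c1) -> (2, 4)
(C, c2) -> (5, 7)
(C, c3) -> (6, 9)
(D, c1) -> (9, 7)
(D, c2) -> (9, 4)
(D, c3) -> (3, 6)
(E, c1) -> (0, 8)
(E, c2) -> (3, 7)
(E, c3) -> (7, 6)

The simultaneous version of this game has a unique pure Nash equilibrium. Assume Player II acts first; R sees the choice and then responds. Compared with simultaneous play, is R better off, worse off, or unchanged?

unchanged

Work backward from R's decision.
- c1 → R plays D (best of 4, 3, 2, 9, 0); Player II gets 7.
- c2 → R plays D (best of 6, 4, 5, 9, 3); Player II gets 4.
- c3 → R plays E (best of 2, 5, 6, 3, 7); Player II gets 6.
Maximizing over 7, 4, 6, Player II chooses c1. Subgame-perfect outcome: (D, c1) with payoffs (9, 7).
Under simultaneous play:
R's best replies: c1→D; c2→D; c3→E.
Player II's best replies: A→c2; B→c1; C→c3; D→c1; E→c1.
Only (D, c1) has each player best-responding; Nash payoffs (9, 7).
R earns 9 sequentially versus 9 at the Nash outcome: unchanged.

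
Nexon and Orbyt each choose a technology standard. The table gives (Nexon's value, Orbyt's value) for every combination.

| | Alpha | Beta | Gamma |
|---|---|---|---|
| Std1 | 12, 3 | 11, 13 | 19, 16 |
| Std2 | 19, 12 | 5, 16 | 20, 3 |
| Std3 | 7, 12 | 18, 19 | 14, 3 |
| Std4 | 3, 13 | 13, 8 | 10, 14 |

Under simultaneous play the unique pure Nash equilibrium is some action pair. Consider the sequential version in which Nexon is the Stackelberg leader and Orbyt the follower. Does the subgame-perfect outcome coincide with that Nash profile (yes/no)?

Solve by backward induction (Nexon leads).
- Std1 → Orbyt plays Gamma (best of 3, 13, 16); Nexon gets 19.
- Std2 → Orbyt plays Beta (best of 12, 16, 3); Nexon gets 5.
- Std3 → Orbyt plays Beta (best of 12, 19, 3); Nexon gets 18.
- Std4 → Orbyt plays Gamma (best of 13, 8, 14); Nexon gets 10.
Among 19, 5, 18, 10, the best is 19 at Std1. Subgame-perfect outcome: (Std1, Gamma) with payoffs (19, 16).
For the simultaneous game, intersect best replies.
Nexon's best replies: Alpha→Std2; Beta→Std3; Gamma→Std2.
Orbyt's best replies: Std1→Gamma; Std2→Beta; Std3→Beta; Std4→Gamma.
The unique mutual best reply is (Std3, Beta), giving (18, 19).
Sequential outcome (Std1, Gamma) differs from the Nash profile (Std3, Beta).

no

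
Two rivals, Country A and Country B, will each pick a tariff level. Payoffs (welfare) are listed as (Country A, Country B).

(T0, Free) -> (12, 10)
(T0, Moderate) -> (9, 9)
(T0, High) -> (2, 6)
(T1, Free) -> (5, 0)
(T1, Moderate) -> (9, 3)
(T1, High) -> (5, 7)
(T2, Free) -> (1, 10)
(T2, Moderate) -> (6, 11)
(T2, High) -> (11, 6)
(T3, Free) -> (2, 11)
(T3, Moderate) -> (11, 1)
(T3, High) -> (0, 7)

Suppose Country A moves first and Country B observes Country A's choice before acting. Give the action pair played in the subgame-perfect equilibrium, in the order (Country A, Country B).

(T0, Free)

Solve by backward induction (Country A leads).
- T0 → Country B plays Free (best of 10, 9, 6); Country A gets 12.
- T1 → Country B plays High (best of 0, 3, 7); Country A gets 5.
- T2 → Country B plays Moderate (best of 10, 11, 6); Country A gets 6.
- T3 → Country B plays Free (best of 11, 1, 7); Country A gets 2.
Country A's induced payoffs are 12, 5, 6, 2, so Country A commits to T0. Subgame-perfect outcome: (T0, Free) with payoffs (12, 10).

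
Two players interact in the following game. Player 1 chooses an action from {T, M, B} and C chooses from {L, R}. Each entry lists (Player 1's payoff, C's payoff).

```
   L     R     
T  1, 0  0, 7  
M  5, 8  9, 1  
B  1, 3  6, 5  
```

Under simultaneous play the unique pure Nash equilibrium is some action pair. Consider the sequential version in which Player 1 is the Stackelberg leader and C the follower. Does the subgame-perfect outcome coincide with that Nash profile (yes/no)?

C best-responds to each possible Player 1 move:
- T: BR = R, leader payoff 0.
- M: BR = L, leader payoff 5.
- B: BR = R, leader payoff 6.
Player 1's induced payoffs are 0, 5, 6, so Player 1 commits to B. Subgame-perfect outcome: (B, R) with payoffs (6, 5).
Under simultaneous play:
Player 1's best replies: L→M; R→M.
C's best replies: T→R; M→L; B→R.
The unique mutual best reply is (M, L), giving (5, 8).
Sequential outcome (B, R) differs from the Nash profile (M, L).

no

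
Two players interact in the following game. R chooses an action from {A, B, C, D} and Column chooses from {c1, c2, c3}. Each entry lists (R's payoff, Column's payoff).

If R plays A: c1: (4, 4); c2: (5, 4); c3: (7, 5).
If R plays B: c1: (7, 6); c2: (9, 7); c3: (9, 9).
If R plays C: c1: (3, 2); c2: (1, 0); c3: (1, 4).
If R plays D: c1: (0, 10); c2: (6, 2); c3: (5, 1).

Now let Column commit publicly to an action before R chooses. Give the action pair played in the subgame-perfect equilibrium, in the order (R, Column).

Work backward from R's decision.
- c1: R compares 4, 7, 3, 0 and picks B; Column would get 6.
- c2: R compares 5, 9, 1, 6 and picks B; Column would get 7.
- c3: R compares 7, 9, 1, 5 and picks B; Column would get 9.
Column's induced payoffs are 6, 7, 9, so Column commits to c3. Subgame-perfect outcome: (B, c3) with payoffs (9, 9).

(B, c3)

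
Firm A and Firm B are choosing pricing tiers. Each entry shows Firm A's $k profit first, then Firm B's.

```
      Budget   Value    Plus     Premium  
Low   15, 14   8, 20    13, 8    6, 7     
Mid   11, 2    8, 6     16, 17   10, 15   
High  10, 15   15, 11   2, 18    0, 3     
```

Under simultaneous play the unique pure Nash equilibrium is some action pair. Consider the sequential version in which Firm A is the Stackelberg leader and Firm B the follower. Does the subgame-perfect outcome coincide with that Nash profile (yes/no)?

yes

Backward induction with Firm A moving first.
- Low: Firm B compares 14, 20, 8, 7 and picks Value; Firm A would get 8.
- Mid: Firm B compares 2, 6, 17, 15 and picks Plus; Firm A would get 16.
- High: Firm B compares 15, 11, 18, 3 and picks Plus; Firm A would get 2.
Maximizing over 8, 16, 2, Firm A chooses Mid. Subgame-perfect outcome: (Mid, Plus) with payoffs (16, 17).
Now find the simultaneous Nash equilibrium.
Firm A's best replies: Budget→Low; Value→High; Plus→Mid; Premium→Mid.
Firm B's best replies: Low→Value; Mid→Plus; High→Plus.
Only (Mid, Plus) has each player best-responding; Nash payoffs (16, 17).
Sequential outcome (Mid, Plus) coincides with the Nash profile (Mid, Plus).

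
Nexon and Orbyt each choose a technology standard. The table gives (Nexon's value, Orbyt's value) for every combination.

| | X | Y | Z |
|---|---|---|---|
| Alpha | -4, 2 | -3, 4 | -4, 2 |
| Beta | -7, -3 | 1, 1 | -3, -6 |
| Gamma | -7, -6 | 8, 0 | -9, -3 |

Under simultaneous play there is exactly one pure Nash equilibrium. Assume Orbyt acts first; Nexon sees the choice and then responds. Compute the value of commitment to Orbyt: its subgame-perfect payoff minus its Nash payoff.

2

Solve by backward induction (Orbyt leads).
- X: BR = Alpha, leader payoff 2.
- Y: BR = Gamma, leader payoff 0.
- Z: BR = Beta, leader payoff -6.
Maximizing over 2, 0, -6, Orbyt chooses X. Subgame-perfect outcome: (Alpha, X) with payoffs (-4, 2).
For the simultaneous game, intersect best replies.
Nexon's best replies: X→Alpha; Y→Gamma; Z→Beta.
Orbyt's best replies: Alpha→Y; Beta→Y; Gamma→Y.
The unique mutual best reply is (Gamma, Y), giving (8, 0).
Orbyt's commitment gain: 2 − 0 = 2.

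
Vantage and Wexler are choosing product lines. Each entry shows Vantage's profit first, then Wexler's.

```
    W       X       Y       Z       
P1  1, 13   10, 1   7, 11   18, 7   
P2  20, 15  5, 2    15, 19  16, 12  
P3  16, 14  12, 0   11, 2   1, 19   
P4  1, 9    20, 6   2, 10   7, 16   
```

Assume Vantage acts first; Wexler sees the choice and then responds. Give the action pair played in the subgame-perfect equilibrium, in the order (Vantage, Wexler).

(P2, Y)

Work backward from Wexler's decision.
- P1: Wexler compares 13, 1, 11, 7 and picks W; Vantage would get 1.
- P2: Wexler compares 15, 2, 19, 12 and picks Y; Vantage would get 15.
- P3: Wexler compares 14, 0, 2, 19 and picks Z; Vantage would get 1.
- P4: Wexler compares 9, 6, 10, 16 and picks Z; Vantage would get 7.
Vantage's induced payoffs are 1, 15, 1, 7, so Vantage commits to P2. Subgame-perfect outcome: (P2, Y) with payoffs (15, 19).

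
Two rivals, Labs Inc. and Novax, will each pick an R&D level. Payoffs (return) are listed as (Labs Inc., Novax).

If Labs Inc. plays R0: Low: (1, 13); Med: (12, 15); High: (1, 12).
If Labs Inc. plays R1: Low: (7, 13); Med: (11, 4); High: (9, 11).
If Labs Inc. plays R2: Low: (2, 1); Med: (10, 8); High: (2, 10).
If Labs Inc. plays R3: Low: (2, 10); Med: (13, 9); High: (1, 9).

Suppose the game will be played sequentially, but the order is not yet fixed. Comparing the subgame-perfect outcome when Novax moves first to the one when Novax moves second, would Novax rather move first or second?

If Labs Inc. leads: Novax's best replies are R0→Med, R1→Low, R2→High, R3→Low; Labs Inc.'s induced payoffs 12, 7, 2, 2; outcome (R0, Med), payoffs (12, 15).
If Novax leads: Labs Inc.'s best replies are Low→R1, Med→R3, High→R1; Novax's induced payoffs 13, 9, 11; outcome (R1, Low), payoffs (7, 13).
Novax gets 13 moving first and 15 moving second, so Novax prefers to move second.

second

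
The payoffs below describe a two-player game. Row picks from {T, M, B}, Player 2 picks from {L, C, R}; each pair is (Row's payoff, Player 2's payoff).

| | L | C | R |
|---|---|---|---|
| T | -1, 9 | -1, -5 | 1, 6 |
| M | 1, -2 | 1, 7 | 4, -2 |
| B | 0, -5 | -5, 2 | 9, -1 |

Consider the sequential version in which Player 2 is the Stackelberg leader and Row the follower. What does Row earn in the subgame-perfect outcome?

1

Row best-responds to each possible Player 2 move:
- L: BR = M, leader payoff -2.
- C: BR = M, leader payoff 7.
- R: BR = B, leader payoff -1.
Player 2's induced payoffs are -2, 7, -1, so Player 2 commits to C. Subgame-perfect outcome: (M, C) with payoffs (1, 7).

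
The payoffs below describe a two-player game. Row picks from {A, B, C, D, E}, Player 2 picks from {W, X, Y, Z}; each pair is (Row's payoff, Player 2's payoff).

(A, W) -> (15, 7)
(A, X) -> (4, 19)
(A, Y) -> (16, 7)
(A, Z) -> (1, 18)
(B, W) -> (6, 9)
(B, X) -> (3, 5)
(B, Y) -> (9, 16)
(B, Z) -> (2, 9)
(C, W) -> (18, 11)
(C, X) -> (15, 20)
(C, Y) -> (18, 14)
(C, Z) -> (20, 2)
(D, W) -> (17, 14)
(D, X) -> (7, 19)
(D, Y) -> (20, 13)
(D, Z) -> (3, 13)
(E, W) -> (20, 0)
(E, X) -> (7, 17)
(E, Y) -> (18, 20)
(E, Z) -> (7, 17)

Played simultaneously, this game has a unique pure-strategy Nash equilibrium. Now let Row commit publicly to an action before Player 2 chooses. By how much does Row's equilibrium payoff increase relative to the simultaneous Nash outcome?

Work backward from Player 2's decision.
- A: BR = X, leader payoff 4.
- B: BR = Y, leader payoff 9.
- C: BR = X, leader payoff 15.
- D: BR = X, leader payoff 7.
- E: BR = Y, leader payoff 18.
Among 4, 9, 15, 7, 18, the best is 18 at E. Subgame-perfect outcome: (E, Y) with payoffs (18, 20).
Under simultaneous play:
Row's best replies: W→E; X→C; Y→D; Z→C.
Player 2's best replies: A→X; B→Y; C→X; D→X; E→Y.
Only (C, X) has each player best-responding; Nash payoffs (15, 20).
Row's commitment gain: 18 − 15 = 3.

3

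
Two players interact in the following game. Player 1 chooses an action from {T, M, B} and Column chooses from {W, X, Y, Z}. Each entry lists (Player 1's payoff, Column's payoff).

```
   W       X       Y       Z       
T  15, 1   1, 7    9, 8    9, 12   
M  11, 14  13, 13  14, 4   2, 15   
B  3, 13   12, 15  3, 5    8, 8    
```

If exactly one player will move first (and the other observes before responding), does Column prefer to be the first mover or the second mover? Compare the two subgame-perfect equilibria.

If Player 1 leads: Column's best replies are T→Z, M→Z, B→X; Player 1's induced payoffs 9, 2, 12; outcome (B, X), payoffs (12, 15).
If Column leads: Player 1's best replies are W→T, X→M, Y→M, Z→T; Column's induced payoffs 1, 13, 4, 12; outcome (M, X), payoffs (13, 13).
Column gets 13 moving first and 15 moving second, so Column prefers to move second.

second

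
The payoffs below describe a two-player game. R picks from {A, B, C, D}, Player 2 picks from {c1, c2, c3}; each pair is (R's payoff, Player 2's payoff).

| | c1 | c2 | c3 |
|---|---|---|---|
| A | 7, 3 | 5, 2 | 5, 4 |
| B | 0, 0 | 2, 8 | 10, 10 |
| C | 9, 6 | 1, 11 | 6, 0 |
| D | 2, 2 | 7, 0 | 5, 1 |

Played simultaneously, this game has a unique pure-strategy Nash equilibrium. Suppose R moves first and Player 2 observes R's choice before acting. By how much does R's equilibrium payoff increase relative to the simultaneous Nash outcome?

0

Player 2 best-responds to each possible R move:
- A: Player 2 compares 3, 2, 4 and picks c3; R would get 5.
- B: Player 2 compares 0, 8, 10 and picks c3; R would get 10.
- C: Player 2 compares 6, 11, 0 and picks c2; R would get 1.
- D: Player 2 compares 2, 0, 1 and picks c1; R would get 2.
R's induced payoffs are 5, 10, 1, 2, so R commits to B. Subgame-perfect outcome: (B, c3) with payoffs (10, 10).
For the simultaneous game, intersect best replies.
R's best replies: c1→C; c2→D; c3→B.
Player 2's best replies: A→c3; B→c3; C→c2; D→c1.
Only (B, c3) has each player best-responding; Nash payoffs (10, 10).
R's commitment gain: 10 − 10 = 0.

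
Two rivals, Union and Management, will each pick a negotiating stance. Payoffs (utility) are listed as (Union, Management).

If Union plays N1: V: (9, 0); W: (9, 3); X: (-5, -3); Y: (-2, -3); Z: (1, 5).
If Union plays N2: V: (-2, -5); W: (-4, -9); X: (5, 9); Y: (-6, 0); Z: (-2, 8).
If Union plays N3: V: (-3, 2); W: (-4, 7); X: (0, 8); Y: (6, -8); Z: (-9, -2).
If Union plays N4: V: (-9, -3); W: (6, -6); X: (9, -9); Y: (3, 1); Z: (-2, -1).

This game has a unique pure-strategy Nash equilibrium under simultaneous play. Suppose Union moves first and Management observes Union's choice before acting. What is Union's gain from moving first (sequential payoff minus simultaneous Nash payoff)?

4

Work backward from Management's decision.
- N1: BR = Z, leader payoff 1.
- N2: BR = X, leader payoff 5.
- N3: BR = X, leader payoff 0.
- N4: BR = Y, leader payoff 3.
Among 1, 5, 0, 3, the best is 5 at N2. Subgame-perfect outcome: (N2, X) with payoffs (5, 9).
For the simultaneous game, intersect best replies.
Union's best replies: V→N1; W→N1; X→N4; Y→N3; Z→N1.
Management's best replies: N1→Z; N2→X; N3→X; N4→Y.
The unique mutual best reply is (N1, Z), giving (1, 5).
Union's commitment gain: 5 − 1 = 4.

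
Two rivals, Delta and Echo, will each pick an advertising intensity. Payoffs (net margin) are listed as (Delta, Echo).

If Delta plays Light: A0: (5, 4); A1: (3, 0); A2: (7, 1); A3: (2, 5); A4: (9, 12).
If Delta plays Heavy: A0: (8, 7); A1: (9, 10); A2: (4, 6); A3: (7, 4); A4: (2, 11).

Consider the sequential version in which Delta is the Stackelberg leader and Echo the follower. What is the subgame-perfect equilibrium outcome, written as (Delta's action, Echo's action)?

(Light, A4)

Echo best-responds to each possible Delta move:
- Light: Echo compares 4, 0, 1, 5, 12 and picks A4; Delta would get 9.
- Heavy: Echo compares 7, 10, 6, 4, 11 and picks A4; Delta would get 2.
Delta's induced payoffs are 9, 2, so Delta commits to Light. Subgame-perfect outcome: (Light, A4) with payoffs (9, 12).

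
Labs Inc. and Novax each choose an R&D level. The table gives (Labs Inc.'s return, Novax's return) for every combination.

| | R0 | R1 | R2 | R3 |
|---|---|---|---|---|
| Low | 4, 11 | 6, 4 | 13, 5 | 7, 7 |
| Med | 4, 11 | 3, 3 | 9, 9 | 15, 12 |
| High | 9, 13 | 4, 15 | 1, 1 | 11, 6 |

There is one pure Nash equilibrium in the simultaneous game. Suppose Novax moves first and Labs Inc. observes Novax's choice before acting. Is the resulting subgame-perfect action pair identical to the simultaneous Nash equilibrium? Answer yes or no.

no

Solve by backward induction (Novax leads).
- R0: BR = High, leader payoff 13.
- R1: BR = Low, leader payoff 4.
- R2: BR = Low, leader payoff 5.
- R3: BR = Med, leader payoff 12.
Novax's induced payoffs are 13, 4, 5, 12, so Novax commits to R0. Subgame-perfect outcome: (High, R0) with payoffs (9, 13).
Under simultaneous play:
Labs Inc.'s best replies: R0→High; R1→Low; R2→Low; R3→Med.
Novax's best replies: Low→R0; Med→R3; High→R1.
Only (Med, R3) has each player best-responding; Nash payoffs (15, 12).
Sequential outcome (High, R0) differs from the Nash profile (Med, R3).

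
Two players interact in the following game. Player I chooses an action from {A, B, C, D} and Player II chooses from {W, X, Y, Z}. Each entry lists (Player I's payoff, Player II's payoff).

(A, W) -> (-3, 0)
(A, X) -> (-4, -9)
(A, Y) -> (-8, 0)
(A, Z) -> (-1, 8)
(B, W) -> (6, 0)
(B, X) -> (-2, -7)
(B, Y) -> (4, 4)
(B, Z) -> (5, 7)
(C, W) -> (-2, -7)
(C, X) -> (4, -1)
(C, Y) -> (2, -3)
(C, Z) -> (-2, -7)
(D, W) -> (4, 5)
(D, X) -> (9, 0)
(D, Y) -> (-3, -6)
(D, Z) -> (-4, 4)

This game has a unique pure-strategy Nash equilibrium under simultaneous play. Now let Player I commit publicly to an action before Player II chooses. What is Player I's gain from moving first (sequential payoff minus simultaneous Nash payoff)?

Player II best-responds to each possible Player I move:
- A → Player II plays Z (best of 0, -9, 0, 8); Player I gets -1.
- B → Player II plays Z (best of 0, -7, 4, 7); Player I gets 5.
- C → Player II plays X (best of -7, -1, -3, -7); Player I gets 4.
- D → Player II plays W (best of 5, 0, -6, 4); Player I gets 4.
Among -1, 5, 4, 4, the best is 5 at B. Subgame-perfect outcome: (B, Z) with payoffs (5, 7).
Now find the simultaneous Nash equilibrium.
Player I's best replies: W→B; X→D; Y→B; Z→B.
Player II's best replies: A→Z; B→Z; C→X; D→W.
The unique mutual best reply is (B, Z), giving (5, 7).
Player I's commitment gain: 5 − 5 = 0.

0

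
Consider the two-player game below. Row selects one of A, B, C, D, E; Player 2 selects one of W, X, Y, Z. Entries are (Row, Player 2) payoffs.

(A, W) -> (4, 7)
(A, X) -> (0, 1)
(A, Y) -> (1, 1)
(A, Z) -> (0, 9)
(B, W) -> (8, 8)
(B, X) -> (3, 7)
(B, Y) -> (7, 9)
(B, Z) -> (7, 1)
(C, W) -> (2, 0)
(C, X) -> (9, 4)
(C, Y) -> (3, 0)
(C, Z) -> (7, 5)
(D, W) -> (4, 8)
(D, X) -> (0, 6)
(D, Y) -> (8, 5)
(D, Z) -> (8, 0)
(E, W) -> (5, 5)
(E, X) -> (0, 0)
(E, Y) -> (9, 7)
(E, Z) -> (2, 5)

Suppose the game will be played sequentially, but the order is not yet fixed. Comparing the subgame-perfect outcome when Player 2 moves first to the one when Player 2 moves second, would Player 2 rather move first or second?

If Row leads: Player 2's best replies are A→Z, B→Y, C→Z, D→W, E→Y; Row's induced payoffs 0, 7, 7, 4, 9; outcome (E, Y), payoffs (9, 7).
If Player 2 leads: Row's best replies are W→B, X→C, Y→E, Z→D; Player 2's induced payoffs 8, 4, 7, 0; outcome (B, W), payoffs (8, 8).
Player 2 gets 8 moving first and 7 moving second, so Player 2 prefers to move first.

first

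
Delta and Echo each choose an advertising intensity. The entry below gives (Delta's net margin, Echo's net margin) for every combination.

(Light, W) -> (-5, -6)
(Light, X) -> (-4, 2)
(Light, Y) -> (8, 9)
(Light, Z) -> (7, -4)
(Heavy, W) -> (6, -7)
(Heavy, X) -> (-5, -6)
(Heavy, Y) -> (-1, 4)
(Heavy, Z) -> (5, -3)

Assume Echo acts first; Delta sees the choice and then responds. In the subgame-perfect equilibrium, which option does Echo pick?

Solve by backward induction (Echo leads).
- W: BR = Heavy, leader payoff -7.
- X: BR = Light, leader payoff 2.
- Y: BR = Light, leader payoff 9.
- Z: BR = Light, leader payoff -4.
Maximizing over -7, 2, 9, -4, Echo chooses Y. Subgame-perfect outcome: (Light, Y) with payoffs (8, 9).

Y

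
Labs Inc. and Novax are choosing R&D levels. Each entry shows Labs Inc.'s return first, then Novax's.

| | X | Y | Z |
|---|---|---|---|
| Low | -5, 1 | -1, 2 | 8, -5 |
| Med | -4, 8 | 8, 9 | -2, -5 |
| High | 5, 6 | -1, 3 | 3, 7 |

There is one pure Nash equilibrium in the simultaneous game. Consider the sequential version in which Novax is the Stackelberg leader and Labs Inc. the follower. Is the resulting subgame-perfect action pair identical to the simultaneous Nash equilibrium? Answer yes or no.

Labs Inc. best-responds to each possible Novax move:
- X → Labs Inc. plays High (best of -5, -4, 5); Novax gets 6.
- Y → Labs Inc. plays Med (best of -1, 8, -1); Novax gets 9.
- Z → Labs Inc. plays Low (best of 8, -2, 3); Novax gets -5.
Among 6, 9, -5, the best is 9 at Y. Subgame-perfect outcome: (Med, Y) with payoffs (8, 9).
Under simultaneous play:
Labs Inc.'s best replies: X→High; Y→Med; Z→Low.
Novax's best replies: Low→Y; Med→Y; High→Z.
Only (Med, Y) has each player best-responding; Nash payoffs (8, 9).
Sequential outcome (Med, Y) coincides with the Nash profile (Med, Y).

yes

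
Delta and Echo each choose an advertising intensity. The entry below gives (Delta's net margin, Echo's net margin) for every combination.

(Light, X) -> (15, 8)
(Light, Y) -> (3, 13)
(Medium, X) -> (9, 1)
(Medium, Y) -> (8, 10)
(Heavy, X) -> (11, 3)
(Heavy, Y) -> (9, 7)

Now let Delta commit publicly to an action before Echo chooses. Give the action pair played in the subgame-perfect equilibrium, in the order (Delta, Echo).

Backward induction with Delta moving first.
- Light: BR = Y, leader payoff 3.
- Medium: BR = Y, leader payoff 8.
- Heavy: BR = Y, leader payoff 9.
Among 3, 8, 9, the best is 9 at Heavy. Subgame-perfect outcome: (Heavy, Y) with payoffs (9, 7).

(Heavy, Y)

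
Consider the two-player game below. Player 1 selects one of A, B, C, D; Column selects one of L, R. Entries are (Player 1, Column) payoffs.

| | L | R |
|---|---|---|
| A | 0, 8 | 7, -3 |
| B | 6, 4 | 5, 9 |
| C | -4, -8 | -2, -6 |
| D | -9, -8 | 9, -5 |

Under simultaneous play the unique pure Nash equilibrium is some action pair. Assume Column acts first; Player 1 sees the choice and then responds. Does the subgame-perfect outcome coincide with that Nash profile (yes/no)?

no

Backward induction with Column moving first.
- L → Player 1 plays B (best of 0, 6, -4, -9); Column gets 4.
- R → Player 1 plays D (best of 7, 5, -2, 9); Column gets -5.
Among 4, -5, the best is 4 at L. Subgame-perfect outcome: (B, L) with payoffs (6, 4).
Now find the simultaneous Nash equilibrium.
Player 1's best replies: L→B; R→D.
Column's best replies: A→L; B→R; C→R; D→R.
The unique mutual best reply is (D, R), giving (9, -5).
Sequential outcome (B, L) differs from the Nash profile (D, R).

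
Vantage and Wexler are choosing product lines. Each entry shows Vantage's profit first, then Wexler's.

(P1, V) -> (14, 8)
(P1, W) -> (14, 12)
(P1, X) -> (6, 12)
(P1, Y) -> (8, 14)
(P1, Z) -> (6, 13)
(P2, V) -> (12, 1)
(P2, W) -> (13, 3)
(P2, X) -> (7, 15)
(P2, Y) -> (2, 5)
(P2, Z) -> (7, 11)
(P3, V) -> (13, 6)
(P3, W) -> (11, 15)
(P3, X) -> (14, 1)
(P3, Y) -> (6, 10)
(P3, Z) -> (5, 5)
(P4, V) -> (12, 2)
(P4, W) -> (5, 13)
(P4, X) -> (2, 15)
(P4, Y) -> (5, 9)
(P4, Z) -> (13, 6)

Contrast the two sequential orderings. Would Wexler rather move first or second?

second

If Vantage leads: Wexler's best replies are P1→Y, P2→X, P3→W, P4→X; Vantage's induced payoffs 8, 7, 11, 2; outcome (P3, W), payoffs (11, 15).
If Wexler leads: Vantage's best replies are V→P1, W→P1, X→P3, Y→P1, Z→P4; Wexler's induced payoffs 8, 12, 1, 14, 6; outcome (P1, Y), payoffs (8, 14).
Wexler gets 14 moving first and 15 moving second, so Wexler prefers to move second.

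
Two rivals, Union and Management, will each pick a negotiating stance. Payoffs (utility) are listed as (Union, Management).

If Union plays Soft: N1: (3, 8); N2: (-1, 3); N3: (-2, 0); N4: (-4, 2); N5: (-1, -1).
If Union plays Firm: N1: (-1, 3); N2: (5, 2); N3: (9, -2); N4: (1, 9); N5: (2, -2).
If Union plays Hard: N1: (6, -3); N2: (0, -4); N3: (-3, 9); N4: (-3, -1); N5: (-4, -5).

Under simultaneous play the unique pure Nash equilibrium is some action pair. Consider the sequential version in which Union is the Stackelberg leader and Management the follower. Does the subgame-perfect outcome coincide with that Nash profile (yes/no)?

no

Backward induction with Union moving first.
- Soft: BR = N1, leader payoff 3.
- Firm: BR = N4, leader payoff 1.
- Hard: BR = N3, leader payoff -3.
Maximizing over 3, 1, -3, Union chooses Soft. Subgame-perfect outcome: (Soft, N1) with payoffs (3, 8).
Now find the simultaneous Nash equilibrium.
Union's best replies: N1→Hard; N2→Firm; N3→Firm; N4→Firm; N5→Firm.
Management's best replies: Soft→N1; Firm→N4; Hard→N3.
Only (Firm, N4) has each player best-responding; Nash payoffs (1, 9).
Sequential outcome (Soft, N1) differs from the Nash profile (Firm, N4).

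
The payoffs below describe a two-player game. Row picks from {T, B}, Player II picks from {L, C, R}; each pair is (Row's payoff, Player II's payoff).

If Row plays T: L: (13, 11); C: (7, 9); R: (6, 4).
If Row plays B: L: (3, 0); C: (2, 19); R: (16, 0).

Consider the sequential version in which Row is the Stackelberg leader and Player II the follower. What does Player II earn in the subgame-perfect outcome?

Backward induction with Row moving first.
- T → Player II plays L (best of 11, 9, 4); Row gets 13.
- B → Player II plays C (best of 0, 19, 0); Row gets 2.
Among 13, 2, the best is 13 at T. Subgame-perfect outcome: (T, L) with payoffs (13, 11).

11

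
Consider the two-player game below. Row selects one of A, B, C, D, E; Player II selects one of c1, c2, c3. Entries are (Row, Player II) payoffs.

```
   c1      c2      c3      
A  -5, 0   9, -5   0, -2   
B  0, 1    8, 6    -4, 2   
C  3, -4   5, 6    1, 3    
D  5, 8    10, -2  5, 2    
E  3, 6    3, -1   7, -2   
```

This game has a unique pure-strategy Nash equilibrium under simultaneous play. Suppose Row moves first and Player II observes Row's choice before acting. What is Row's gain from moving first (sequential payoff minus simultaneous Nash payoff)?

3

Solve by backward induction (Row leads).
- A: BR = c1, leader payoff -5.
- B: BR = c2, leader payoff 8.
- C: BR = c2, leader payoff 5.
- D: BR = c1, leader payoff 5.
- E: BR = c1, leader payoff 3.
Row's induced payoffs are -5, 8, 5, 5, 3, so Row commits to B. Subgame-perfect outcome: (B, c2) with payoffs (8, 6).
Now find the simultaneous Nash equilibrium.
Row's best replies: c1→D; c2→D; c3→E.
Player II's best replies: A→c1; B→c2; C→c2; D→c1; E→c1.
The unique mutual best reply is (D, c1), giving (5, 8).
Row's commitment gain: 8 − 5 = 3.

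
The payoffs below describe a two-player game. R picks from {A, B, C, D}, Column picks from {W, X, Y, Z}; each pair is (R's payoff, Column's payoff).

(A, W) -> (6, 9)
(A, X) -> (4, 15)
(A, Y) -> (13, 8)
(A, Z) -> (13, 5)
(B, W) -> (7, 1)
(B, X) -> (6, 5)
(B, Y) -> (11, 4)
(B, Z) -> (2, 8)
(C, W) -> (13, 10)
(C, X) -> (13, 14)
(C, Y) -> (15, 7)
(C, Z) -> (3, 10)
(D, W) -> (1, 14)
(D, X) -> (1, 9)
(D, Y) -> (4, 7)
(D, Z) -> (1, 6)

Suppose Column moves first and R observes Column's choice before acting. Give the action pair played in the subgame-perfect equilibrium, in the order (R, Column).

Solve by backward induction (Column leads).
- W: BR = C, leader payoff 10.
- X: BR = C, leader payoff 14.
- Y: BR = C, leader payoff 7.
- Z: BR = A, leader payoff 5.
Maximizing over 10, 14, 7, 5, Column chooses X. Subgame-perfect outcome: (C, X) with payoffs (13, 14).

(C, X)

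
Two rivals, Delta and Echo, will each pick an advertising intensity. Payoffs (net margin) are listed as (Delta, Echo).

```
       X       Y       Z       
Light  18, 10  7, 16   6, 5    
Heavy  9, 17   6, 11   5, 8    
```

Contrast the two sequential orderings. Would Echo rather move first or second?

If Delta leads: Echo's best replies are Light→Y, Heavy→X; Delta's induced payoffs 7, 9; outcome (Heavy, X), payoffs (9, 17).
If Echo leads: Delta's best replies are X→Light, Y→Light, Z→Light; Echo's induced payoffs 10, 16, 5; outcome (Light, Y), payoffs (7, 16).
Echo gets 16 moving first and 17 moving second, so Echo prefers to move second.

second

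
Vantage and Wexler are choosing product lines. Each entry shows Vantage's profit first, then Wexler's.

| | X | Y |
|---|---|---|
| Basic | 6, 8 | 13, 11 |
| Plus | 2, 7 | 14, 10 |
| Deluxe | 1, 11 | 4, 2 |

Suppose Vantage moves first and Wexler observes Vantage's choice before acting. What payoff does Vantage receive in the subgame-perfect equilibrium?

Work backward from Wexler's decision.
- Basic: BR = Y, leader payoff 13.
- Plus: BR = Y, leader payoff 14.
- Deluxe: BR = X, leader payoff 1.
Maximizing over 13, 14, 1, Vantage chooses Plus. Subgame-perfect outcome: (Plus, Y) with payoffs (14, 10).

14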